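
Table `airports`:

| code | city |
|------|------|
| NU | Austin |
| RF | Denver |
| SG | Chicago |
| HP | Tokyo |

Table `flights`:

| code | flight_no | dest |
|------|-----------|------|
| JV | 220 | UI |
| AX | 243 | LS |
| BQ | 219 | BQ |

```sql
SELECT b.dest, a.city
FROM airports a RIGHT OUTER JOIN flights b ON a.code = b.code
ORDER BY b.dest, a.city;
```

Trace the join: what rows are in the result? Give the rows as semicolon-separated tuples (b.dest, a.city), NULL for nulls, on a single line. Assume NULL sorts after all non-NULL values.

(BQ, NULL); (LS, NULL); (UI, NULL)

RIGHT JOIN keeps every row from `flights`; unmatched rows get NULL for `airports`'s columns.
Matching on a.code = b.code.
- a row (code=NU): no match.
- a row (code=RF): no match.
- a row (code=SG): no match.
- a row (code=HP): no match.
- plus 3 unmatched b row(s), each kept with NULL a columns.
After projecting and ordering:
b.dest | a.city
BQ | NULL
LS | NULL
UI | NULL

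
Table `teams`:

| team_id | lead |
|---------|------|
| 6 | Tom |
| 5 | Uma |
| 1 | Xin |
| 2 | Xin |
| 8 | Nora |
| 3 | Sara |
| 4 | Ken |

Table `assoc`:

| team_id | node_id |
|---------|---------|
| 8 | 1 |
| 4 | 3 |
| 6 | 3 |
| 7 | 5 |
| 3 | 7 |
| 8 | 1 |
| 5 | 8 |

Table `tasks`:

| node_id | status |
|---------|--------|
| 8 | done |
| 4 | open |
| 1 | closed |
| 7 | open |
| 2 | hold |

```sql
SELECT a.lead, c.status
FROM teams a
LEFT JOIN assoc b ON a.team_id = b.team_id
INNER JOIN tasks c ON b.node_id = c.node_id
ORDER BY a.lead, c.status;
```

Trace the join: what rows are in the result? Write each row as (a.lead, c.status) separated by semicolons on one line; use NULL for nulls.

Joins associate left-to-right: teams LEFT JOIN assoc on team_id gives 8 intermediate row(s).
Then INNER JOIN `tasks c` on node_id: keep only rows whose b.node_id appears in c.

(Nora, closed); (Nora, closed); (Sara, open); (Uma, done)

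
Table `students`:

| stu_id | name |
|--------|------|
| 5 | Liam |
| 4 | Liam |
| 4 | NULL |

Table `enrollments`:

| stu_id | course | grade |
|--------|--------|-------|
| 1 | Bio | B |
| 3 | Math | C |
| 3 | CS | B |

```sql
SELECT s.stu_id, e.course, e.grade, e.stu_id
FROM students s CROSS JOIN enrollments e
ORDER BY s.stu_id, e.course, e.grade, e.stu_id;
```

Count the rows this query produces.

CROSS JOIN pairs every row of `students` with every row of `enrollments`: 3 × 3 = 9 rows.

9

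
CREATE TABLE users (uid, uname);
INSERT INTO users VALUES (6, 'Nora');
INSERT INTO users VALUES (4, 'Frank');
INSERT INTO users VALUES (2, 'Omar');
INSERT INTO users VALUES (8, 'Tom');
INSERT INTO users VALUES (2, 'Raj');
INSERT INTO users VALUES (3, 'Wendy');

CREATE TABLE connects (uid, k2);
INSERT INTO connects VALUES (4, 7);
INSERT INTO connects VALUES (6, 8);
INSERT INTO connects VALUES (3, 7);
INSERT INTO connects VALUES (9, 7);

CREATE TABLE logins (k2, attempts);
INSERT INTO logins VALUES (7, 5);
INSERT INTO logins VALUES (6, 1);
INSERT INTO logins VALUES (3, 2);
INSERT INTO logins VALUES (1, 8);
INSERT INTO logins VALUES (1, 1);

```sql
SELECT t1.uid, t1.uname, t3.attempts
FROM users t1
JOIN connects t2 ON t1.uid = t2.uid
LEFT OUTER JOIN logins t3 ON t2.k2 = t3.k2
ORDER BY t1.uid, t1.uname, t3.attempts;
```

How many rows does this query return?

3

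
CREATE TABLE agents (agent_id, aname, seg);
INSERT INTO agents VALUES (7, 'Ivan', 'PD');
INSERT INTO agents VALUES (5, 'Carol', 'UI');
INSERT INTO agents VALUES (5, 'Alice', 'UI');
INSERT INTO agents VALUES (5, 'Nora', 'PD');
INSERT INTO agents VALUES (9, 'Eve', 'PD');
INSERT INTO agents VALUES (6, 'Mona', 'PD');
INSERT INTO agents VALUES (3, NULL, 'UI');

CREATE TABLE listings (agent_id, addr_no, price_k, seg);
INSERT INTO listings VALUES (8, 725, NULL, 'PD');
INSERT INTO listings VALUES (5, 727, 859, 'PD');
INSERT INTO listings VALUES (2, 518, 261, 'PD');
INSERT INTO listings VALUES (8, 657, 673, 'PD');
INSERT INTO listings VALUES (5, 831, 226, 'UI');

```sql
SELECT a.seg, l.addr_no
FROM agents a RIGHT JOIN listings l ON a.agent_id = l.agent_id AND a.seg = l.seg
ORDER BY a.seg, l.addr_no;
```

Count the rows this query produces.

6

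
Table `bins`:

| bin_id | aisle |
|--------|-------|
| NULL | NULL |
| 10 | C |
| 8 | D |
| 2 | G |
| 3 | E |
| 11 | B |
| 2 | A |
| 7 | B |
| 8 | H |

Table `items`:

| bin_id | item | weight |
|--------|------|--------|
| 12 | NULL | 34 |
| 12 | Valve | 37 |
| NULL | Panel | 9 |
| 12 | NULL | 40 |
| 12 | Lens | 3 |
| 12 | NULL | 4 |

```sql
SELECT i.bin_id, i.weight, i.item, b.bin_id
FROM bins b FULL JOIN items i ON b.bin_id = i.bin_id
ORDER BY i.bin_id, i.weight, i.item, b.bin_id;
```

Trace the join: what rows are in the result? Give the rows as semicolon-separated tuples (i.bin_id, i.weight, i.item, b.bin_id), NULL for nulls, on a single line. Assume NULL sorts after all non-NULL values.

(12, 3, Lens, NULL); (12, 4, NULL, NULL); (12, 34, NULL, NULL); (12, 37, Valve, NULL); (12, 40, NULL, NULL); (NULL, 9, Panel, NULL); (NULL, NULL, NULL, 2); (NULL, NULL, NULL, 2); (NULL, NULL, NULL, 3); (NULL, NULL, NULL, 7); (NULL, NULL, NULL, 8); (NULL, NULL, NULL, 8); (NULL, NULL, NULL, 10); (NULL, NULL, NULL, 11); (NULL, NULL, NULL, NULL)

FULL OUTER JOIN keeps every row from both sides; unmatched rows get NULL for the other side's columns.
Matching on b.bin_id = i.bin_id. A NULL in a compared column never satisfies the condition.
- b[0] bin_id=NULL → no match; kept with NULLs on the i side.
- b[1] bin_id=10 → no match; kept with NULLs on the i side.
- b[2] bin_id=8 → no match; kept with NULLs on the i side.
- b[3] bin_id=2 → no match; kept with NULLs on the i side.
- b[4] bin_id=3 → no match; kept with NULLs on the i side.
- b[5] bin_id=11 → no match; kept with NULLs on the i side.
- b[6] bin_id=2 → no match; kept with NULLs on the i side.
- b[7] bin_id=7 → no match; kept with NULLs on the i side.
- b[8] bin_id=8 → no match; kept with NULLs on the i side.
- 6 i row(s) had no b match → kept, b columns NULL.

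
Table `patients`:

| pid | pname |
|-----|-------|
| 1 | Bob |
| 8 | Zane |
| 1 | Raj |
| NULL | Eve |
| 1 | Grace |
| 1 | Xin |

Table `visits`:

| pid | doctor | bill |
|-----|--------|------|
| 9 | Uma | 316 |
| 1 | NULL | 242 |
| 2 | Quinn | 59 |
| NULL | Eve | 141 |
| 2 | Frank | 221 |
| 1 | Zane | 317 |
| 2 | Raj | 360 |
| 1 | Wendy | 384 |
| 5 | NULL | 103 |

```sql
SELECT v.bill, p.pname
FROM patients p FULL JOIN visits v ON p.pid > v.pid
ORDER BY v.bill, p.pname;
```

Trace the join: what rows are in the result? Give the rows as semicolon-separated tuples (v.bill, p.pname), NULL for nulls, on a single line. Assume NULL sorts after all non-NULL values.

(59, Zane); (103, Zane); (141, NULL); (221, Zane); (242, Zane); (316, NULL); (317, Zane); (360, Zane); (384, Zane); (NULL, Bob); (NULL, Eve); (NULL, Grace); (NULL, Raj); (NULL, Xin)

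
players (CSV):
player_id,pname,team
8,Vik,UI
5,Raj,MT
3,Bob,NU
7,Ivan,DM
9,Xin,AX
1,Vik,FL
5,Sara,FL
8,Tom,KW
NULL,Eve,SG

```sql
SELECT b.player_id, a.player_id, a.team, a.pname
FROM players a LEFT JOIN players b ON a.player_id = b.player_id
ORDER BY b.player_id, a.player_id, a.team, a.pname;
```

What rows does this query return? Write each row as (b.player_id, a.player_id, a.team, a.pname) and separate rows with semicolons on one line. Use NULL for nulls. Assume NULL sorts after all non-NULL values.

(1, 1, FL, Vik); (3, 3, NU, Bob); (5, 5, FL, Sara); (5, 5, FL, Sara); (5, 5, MT, Raj); (5, 5, MT, Raj); (7, 7, DM, Ivan); (8, 8, KW, Tom); (8, 8, KW, Tom); (8, 8, UI, Vik); (8, 8, UI, Vik); (9, 9, AX, Xin); (NULL, NULL, SG, Eve)

LEFT JOIN keeps every row from `players a`; unmatched rows get NULL for `players b`'s columns.
Matching on a.player_id = b.player_id. A NULL in a compared column never satisfies the condition.
Matched pairs: 12; unmatched a rows kept: 1.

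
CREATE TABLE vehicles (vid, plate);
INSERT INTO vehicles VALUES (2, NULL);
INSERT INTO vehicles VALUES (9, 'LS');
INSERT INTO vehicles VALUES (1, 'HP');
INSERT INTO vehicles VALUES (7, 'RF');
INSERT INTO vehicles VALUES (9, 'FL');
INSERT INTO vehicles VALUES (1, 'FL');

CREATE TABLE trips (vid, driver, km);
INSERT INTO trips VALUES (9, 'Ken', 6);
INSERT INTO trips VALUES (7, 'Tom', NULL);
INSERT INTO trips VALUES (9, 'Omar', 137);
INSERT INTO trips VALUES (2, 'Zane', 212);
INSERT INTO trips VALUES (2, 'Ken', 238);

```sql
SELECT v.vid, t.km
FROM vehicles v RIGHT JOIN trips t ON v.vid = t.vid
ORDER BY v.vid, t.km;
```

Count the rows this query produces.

RIGHT JOIN keeps every row from `trips`; unmatched rows get NULL for `vehicles`'s columns.
Matching on v.vid = t.vid.
- v (vid=2) pairs with 2 row(s) of t.
- v (vid=9) pairs with 2 row(s) of t.
- v (vid=1) has no partner in t.
- v (vid=7) pairs with 1 row(s) of t.
- v (vid=9) pairs with 2 row(s) of t.
- v (vid=1) has no partner in t.
- every t row matched at least one v row.
Total: 7 rows.

7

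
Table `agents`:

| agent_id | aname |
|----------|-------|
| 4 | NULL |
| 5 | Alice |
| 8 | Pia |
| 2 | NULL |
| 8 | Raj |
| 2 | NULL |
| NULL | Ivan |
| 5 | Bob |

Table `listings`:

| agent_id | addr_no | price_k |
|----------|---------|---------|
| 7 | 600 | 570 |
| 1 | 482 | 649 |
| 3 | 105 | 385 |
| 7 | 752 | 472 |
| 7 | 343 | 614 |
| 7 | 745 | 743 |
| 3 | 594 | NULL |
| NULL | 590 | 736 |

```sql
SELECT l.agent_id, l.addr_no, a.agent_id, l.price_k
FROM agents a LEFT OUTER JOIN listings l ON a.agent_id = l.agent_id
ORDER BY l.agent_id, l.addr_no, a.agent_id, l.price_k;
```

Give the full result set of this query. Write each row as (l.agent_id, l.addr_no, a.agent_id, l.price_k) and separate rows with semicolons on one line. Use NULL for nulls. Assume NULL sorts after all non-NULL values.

(NULL, NULL, 2, NULL); (NULL, NULL, 2, NULL); (NULL, NULL, 4, NULL); (NULL, NULL, 5, NULL); (NULL, NULL, 5, NULL); (NULL, NULL, 8, NULL); (NULL, NULL, 8, NULL); (NULL, NULL, NULL, NULL)

LEFT JOIN keeps every row from `agents`; unmatched rows get NULL for `listings`'s columns.
Matching on a.agent_id = l.agent_id. A NULL in a compared column never satisfies the condition.
- agent_id=4: no l row matches, row kept with l columns NULL.
- agent_id=5: no l row matches, row kept with l columns NULL.
- agent_id=8: no l row matches, row kept with l columns NULL.
- agent_id=2: no l row matches, row kept with l columns NULL.
- agent_id=8: no l row matches, row kept with l columns NULL.
- agent_id=2: no l row matches, row kept with l columns NULL.
- agent_id=NULL: no l row matches, row kept with l columns NULL.
- agent_id=5: no l row matches, row kept with l columns NULL.
After projecting and ordering:
l.agent_id | l.addr_no | a.agent_id | l.price_k
NULL | NULL | 2 | NULL
NULL | NULL | 2 | NULL
NULL | NULL | 4 | NULL
NULL | NULL | 5 | NULL
NULL | NULL | 5 | NULL
NULL | NULL | 8 | NULL
NULL | NULL | 8 | NULL
NULL | NULL | NULL | NULL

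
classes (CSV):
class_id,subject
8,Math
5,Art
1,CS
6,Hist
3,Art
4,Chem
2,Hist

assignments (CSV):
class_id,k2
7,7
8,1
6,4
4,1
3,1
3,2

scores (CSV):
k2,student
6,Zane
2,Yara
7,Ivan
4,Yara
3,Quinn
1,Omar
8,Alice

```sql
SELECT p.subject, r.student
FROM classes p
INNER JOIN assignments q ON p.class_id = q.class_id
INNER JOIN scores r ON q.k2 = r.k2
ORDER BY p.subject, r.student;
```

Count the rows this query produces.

Joins associate left-to-right: classes INNER JOIN assignments on class_id gives 5 intermediate row(s).
Then INNER JOIN `scores r` on k2: keep only rows whose q.k2 appears in r.
Result: 5 row(s).

5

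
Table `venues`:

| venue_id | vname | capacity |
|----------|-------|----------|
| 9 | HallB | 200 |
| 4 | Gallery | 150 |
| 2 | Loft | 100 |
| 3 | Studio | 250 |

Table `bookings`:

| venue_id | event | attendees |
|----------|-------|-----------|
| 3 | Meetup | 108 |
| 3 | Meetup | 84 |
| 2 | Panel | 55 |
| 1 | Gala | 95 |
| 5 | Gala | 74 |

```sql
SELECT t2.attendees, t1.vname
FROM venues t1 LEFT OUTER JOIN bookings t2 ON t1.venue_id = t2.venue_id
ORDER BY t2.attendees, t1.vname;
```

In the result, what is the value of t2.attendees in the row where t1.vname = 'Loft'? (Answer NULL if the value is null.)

LEFT JOIN keeps every row from `venues`; unmatched rows get NULL for `bookings`'s columns.
Matching on t1.venue_id = t2.venue_id.
- t1 row (venue_id=9): no match → kept, t2 columns NULL.
- t1 row (venue_id=4): no match → kept, t2 columns NULL.
- t1 row (venue_id=2): matches 1 t2 row(s) → 1 output row(s).
- t1 row (venue_id=3): matches 2 t2 row(s) → 2 output row(s).

55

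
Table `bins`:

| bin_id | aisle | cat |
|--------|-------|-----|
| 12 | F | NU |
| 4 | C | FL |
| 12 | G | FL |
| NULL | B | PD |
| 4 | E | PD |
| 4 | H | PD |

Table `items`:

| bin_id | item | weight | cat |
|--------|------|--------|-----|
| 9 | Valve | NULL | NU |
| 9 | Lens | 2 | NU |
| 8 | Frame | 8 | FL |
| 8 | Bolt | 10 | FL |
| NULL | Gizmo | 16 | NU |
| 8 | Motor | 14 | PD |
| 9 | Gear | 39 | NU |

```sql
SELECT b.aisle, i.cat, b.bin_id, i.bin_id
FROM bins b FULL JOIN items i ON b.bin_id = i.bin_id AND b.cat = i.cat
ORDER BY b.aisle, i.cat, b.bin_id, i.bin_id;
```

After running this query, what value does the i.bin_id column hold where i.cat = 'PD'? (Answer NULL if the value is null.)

8

FULL OUTER JOIN keeps every row from both sides; unmatched rows get NULL for the other side's columns.
Matching on b.bin_id = i.bin_id AND b.cat = i.cat. A NULL in a compared column never satisfies the condition.
- b row (bin_id=12, cat=NU): no match → kept, i columns NULL.
- b row (bin_id=4, cat=FL): no match → kept, i columns NULL.
- b row (bin_id=12, cat=FL): no match → kept, i columns NULL.
- b row (bin_id=NULL, cat=PD): no match → kept, i columns NULL.
- b row (bin_id=4, cat=PD): no match → kept, i columns NULL.
- b row (bin_id=4, cat=PD): no match → kept, i columns NULL.
- 7 row(s) from i found no b partner → padded with NULL.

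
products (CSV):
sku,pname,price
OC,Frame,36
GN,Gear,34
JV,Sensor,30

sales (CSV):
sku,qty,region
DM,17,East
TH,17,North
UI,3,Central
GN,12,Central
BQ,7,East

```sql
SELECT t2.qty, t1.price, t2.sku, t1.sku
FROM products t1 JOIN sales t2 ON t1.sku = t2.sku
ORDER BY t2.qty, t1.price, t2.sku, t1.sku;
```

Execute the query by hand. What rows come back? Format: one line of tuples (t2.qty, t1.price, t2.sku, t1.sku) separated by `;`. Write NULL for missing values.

INNER JOIN keeps only pairs where the ON condition holds.
Matching on t1.sku = t2.sku.
Matched pairs: 1.

(12, 34, GN, GN)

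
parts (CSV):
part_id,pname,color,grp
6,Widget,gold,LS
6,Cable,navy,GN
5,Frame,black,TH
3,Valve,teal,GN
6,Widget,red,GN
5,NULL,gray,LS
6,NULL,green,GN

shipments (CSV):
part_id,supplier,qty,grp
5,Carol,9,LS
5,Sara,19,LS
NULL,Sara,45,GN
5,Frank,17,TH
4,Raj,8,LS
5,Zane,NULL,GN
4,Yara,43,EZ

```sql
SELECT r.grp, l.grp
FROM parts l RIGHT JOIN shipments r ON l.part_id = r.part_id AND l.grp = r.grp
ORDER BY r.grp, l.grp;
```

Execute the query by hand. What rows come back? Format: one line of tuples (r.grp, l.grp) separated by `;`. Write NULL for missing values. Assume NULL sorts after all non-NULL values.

RIGHT JOIN keeps every row from `shipments`; unmatched rows get NULL for `parts`'s columns.
Matching on l.part_id = r.part_id AND l.grp = r.grp. A NULL in a compared column never satisfies the condition.
Matched pairs: 3; unmatched r rows kept: 4.

(EZ, NULL); (GN, NULL); (GN, NULL); (LS, LS); (LS, LS); (LS, NULL); (TH, TH)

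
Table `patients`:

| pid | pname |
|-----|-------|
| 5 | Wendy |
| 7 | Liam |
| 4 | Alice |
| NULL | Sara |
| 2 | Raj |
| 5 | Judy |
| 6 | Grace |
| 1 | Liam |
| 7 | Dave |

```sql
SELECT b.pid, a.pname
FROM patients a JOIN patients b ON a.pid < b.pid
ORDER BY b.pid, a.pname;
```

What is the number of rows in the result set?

26

INNER JOIN keeps only pairs where the ON condition holds.
Matching on a.pid < b.pid. A NULL in a compared column never satisfies the condition.
- pid=5: 3 matching b row(s), so 3 row(s) emitted.
- pid=7: no matching b row, dropped.
- pid=4: 5 matching b row(s), so 5 row(s) emitted.
- pid=NULL: no matching b row, dropped.
- pid=2: 6 matching b row(s), so 6 row(s) emitted.
- pid=5: 3 matching b row(s), so 3 row(s) emitted.
- pid=6: 2 matching b row(s), so 2 row(s) emitted.
- pid=1: 7 matching b row(s), so 7 row(s) emitted.
- pid=7: no matching b row, dropped.
Total: 26 rows.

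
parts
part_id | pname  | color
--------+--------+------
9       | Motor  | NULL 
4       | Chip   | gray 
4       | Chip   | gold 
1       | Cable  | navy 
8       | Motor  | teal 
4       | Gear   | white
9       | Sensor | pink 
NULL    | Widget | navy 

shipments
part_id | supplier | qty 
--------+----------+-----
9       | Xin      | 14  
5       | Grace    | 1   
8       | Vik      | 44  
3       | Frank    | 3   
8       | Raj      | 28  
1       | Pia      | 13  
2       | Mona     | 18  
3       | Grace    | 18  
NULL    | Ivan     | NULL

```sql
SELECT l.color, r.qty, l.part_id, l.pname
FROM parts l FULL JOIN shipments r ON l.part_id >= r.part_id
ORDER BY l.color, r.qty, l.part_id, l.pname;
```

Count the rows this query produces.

FULL OUTER JOIN keeps every row from both sides; unmatched rows get NULL for the other side's columns.
Matching on l.part_id >= r.part_id. A NULL in a compared column never satisfies the condition.
- l[0] part_id=9 → 8 match(es) in r → 8 row(s).
- l[1] part_id=4 → 4 match(es) in r → 4 row(s).
- l[2] part_id=4 → 4 match(es) in r → 4 row(s).
- l[3] part_id=1 → 1 match(es) in r → 1 row(s).
- l[4] part_id=8 → 7 match(es) in r → 7 row(s).
- l[5] part_id=4 → 4 match(es) in r → 4 row(s).
- l[6] part_id=9 → 8 match(es) in r → 8 row(s).
- l[7] part_id=NULL → no match; kept with NULLs on the r side.
- 1 r row(s) had no l match → kept, l columns NULL.
Total: 36 matched + 2 padded = 38 rows.

38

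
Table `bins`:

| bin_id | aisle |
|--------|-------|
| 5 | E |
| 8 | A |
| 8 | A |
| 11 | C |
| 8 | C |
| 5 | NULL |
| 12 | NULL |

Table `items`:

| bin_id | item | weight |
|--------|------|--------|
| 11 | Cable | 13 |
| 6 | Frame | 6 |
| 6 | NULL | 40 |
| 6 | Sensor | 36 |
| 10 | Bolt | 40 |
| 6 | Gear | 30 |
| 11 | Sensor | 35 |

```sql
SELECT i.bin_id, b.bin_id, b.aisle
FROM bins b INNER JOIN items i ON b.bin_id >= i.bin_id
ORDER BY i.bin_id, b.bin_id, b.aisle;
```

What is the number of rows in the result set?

INNER JOIN keeps only pairs where the ON condition holds.
Matching on b.bin_id >= i.bin_id.
- b (bin_id=5) has no partner → excluded.
- b (bin_id=8) pairs with 4 row(s) of i.
- b (bin_id=8) pairs with 4 row(s) of i.
- b (bin_id=11) pairs with 7 row(s) of i.
- b (bin_id=8) pairs with 4 row(s) of i.
- b (bin_id=5) has no partner → excluded.
- b (bin_id=12) pairs with 7 row(s) of i.
Total: 26 rows.

26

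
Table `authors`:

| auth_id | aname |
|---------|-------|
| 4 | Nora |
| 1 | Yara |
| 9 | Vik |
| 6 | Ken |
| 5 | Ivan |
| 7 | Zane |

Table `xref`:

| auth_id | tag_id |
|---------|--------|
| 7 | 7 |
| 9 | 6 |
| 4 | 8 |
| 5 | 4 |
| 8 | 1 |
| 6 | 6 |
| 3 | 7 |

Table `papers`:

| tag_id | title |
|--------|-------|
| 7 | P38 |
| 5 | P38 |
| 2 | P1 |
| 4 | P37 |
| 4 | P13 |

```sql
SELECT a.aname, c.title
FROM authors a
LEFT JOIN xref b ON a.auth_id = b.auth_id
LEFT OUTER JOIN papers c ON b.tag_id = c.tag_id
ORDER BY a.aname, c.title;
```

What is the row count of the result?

7

Step 1 — a LEFT JOIN b on auth_id → 6 row(s).
Then LEFT JOIN `papers c` on tag_id: each of those 6 rows is kept; rows whose b.tag_id has no match in c get NULL for c's columns.
Result: 7 row(s).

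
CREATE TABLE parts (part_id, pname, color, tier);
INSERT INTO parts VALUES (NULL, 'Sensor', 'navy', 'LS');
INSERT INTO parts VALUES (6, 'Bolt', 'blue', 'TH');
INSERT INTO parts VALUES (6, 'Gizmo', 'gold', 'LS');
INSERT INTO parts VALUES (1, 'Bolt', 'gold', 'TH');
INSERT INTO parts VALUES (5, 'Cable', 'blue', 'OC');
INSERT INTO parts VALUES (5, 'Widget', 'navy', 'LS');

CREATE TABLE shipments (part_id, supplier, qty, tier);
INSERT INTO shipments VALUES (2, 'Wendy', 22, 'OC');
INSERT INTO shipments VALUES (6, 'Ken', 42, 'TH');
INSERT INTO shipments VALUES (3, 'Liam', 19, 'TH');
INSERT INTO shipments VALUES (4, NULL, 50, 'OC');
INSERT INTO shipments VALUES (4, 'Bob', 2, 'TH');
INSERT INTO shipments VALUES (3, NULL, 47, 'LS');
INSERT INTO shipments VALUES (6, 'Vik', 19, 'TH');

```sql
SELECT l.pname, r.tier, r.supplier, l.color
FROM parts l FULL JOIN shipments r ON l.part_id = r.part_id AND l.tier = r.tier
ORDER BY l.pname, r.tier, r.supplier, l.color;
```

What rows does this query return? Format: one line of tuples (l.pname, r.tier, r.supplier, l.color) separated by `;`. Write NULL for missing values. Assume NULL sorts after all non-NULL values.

(Bolt, TH, Ken, blue); (Bolt, TH, Vik, blue); (Bolt, NULL, NULL, gold); (Cable, NULL, NULL, blue); (Gizmo, NULL, NULL, gold); (Sensor, NULL, NULL, navy); (Widget, NULL, NULL, navy); (NULL, LS, NULL, NULL); (NULL, OC, Wendy, NULL); (NULL, OC, NULL, NULL); (NULL, TH, Bob, NULL); (NULL, TH, Liam, NULL)

FULL OUTER JOIN keeps every row from both sides; unmatched rows get NULL for the other side's columns.
Matching on l.part_id = r.part_id AND l.tier = r.tier. A NULL in a compared column never satisfies the condition.
- l (part_id=NULL, tier=LS) has no partner → padded with NULL.
- l (part_id=6, tier=TH) pairs with 2 row(s) of r.
- l (part_id=6, tier=LS) has no partner → padded with NULL.
- l (part_id=1, tier=TH) has no partner → padded with NULL.
- l (part_id=5, tier=OC) has no partner → padded with NULL.
- l (part_id=5, tier=LS) has no partner → padded with NULL.
- plus 5 unmatched r row(s), each kept with NULL l columns.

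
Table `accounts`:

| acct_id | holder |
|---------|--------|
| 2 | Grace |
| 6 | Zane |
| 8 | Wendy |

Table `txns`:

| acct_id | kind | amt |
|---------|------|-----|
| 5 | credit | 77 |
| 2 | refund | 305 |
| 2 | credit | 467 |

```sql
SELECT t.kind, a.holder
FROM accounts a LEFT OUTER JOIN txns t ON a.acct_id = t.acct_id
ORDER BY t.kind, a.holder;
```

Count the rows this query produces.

LEFT JOIN keeps every row from `accounts`; unmatched rows get NULL for `txns`'s columns.
Matching on a.acct_id = t.acct_id.
Matched pairs: 2; unmatched a rows kept: 2.
Total: 2 matched + 2 padded = 4 rows.

4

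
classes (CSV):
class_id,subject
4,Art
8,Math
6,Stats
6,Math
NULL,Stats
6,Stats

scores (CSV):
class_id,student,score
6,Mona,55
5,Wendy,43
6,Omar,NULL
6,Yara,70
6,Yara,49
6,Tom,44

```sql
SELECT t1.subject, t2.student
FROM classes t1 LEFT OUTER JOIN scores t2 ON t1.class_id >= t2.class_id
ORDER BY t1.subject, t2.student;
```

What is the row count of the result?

26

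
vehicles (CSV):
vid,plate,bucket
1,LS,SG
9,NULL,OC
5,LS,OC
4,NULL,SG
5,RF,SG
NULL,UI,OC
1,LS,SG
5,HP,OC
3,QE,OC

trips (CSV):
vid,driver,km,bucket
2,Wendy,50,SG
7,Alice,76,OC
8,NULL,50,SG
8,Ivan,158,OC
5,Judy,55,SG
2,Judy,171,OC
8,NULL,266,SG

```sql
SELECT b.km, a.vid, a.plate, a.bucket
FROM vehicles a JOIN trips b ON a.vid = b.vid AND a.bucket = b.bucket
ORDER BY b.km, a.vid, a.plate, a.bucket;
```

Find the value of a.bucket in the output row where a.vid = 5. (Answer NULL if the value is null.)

SG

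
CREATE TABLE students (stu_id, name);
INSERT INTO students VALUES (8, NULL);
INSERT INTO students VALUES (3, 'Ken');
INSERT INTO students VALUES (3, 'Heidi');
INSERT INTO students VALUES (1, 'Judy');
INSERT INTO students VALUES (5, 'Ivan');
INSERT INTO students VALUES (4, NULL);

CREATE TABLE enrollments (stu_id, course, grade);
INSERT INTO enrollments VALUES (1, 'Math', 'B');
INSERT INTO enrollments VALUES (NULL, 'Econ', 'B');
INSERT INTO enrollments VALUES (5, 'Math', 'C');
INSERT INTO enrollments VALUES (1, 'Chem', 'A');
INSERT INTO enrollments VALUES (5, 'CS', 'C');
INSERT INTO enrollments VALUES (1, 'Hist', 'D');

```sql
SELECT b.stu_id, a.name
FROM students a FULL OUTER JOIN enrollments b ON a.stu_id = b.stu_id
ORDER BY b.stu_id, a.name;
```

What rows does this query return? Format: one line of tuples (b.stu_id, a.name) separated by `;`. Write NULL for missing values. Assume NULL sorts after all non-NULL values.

(1, Judy); (1, Judy); (1, Judy); (5, Ivan); (5, Ivan); (NULL, Heidi); (NULL, Ken); (NULL, NULL); (NULL, NULL); (NULL, NULL)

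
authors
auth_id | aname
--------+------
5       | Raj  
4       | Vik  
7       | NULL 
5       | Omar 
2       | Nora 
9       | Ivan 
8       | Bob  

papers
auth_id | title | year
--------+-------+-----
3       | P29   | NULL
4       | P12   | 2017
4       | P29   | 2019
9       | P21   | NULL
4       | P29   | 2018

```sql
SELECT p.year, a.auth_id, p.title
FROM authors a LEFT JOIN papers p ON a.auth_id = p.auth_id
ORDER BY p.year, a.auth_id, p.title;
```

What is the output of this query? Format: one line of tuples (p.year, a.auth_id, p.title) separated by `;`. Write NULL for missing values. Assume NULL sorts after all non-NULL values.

LEFT JOIN keeps every row from `authors`; unmatched rows get NULL for `papers`'s columns.
Matching on a.auth_id = p.auth_id.
- auth_id=5: no p row matches, row kept with p columns NULL.
- auth_id=4: 3 matching p row(s), so 3 row(s) emitted.
- auth_id=7: no p row matches, row kept with p columns NULL.
- auth_id=5: no p row matches, row kept with p columns NULL.
- auth_id=2: no p row matches, row kept with p columns NULL.
- auth_id=9: 1 matching p row(s), so 1 row(s) emitted.
- auth_id=8: no p row matches, row kept with p columns NULL.
After projecting and ordering:
p.year | a.auth_id | p.title
2017 | 4 | P12
2018 | 4 | P29
2019 | 4 | P29
NULL | 2 | NULL
NULL | 5 | NULL
NULL | 5 | NULL
NULL | 7 | NULL
NULL | 8 | NULL
NULL | 9 | P21

(2017, 4, P12); (2018, 4, P29); (2019, 4, P29); (NULL, 2, NULL); (NULL, 5, NULL); (NULL, 5, NULL); (NULL, 7, NULL); (NULL, 8, NULL); (NULL, 9, P21)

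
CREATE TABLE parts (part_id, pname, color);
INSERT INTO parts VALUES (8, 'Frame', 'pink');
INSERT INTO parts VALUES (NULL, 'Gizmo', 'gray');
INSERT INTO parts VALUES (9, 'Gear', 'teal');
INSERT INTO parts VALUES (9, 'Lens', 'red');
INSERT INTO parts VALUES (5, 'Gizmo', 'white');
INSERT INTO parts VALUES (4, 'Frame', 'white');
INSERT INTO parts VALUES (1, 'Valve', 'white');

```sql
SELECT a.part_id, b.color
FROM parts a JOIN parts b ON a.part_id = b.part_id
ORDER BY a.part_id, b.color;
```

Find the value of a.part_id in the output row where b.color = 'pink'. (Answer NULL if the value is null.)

8

INNER JOIN keeps only pairs where the ON condition holds.
Matching on a.part_id = b.part_id. A NULL in a compared column never satisfies the condition.
Matched pairs: 8.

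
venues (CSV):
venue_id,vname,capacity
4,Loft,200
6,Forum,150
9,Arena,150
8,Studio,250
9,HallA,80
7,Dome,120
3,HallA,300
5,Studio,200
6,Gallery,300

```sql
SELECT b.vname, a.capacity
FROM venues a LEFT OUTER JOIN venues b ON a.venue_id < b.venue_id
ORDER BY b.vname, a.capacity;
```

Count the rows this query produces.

36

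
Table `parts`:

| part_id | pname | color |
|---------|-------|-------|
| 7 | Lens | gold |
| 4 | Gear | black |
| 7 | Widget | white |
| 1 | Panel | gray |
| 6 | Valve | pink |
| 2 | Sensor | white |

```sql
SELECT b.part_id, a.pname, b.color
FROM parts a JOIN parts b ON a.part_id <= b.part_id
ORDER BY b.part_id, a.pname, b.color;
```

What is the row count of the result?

INNER JOIN keeps only pairs where the ON condition holds.
Matching on a.part_id <= b.part_id.
Matched pairs: 22.
Total: 22 rows.

22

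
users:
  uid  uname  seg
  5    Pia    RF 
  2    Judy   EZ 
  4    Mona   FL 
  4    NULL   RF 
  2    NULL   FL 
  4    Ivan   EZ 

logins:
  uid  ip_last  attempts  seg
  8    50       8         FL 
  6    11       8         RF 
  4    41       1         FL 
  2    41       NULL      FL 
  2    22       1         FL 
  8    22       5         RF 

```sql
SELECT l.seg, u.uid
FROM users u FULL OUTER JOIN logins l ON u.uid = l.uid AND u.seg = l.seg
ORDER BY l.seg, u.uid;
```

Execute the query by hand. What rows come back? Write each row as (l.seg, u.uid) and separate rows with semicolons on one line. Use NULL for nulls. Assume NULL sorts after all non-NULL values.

(FL, 2); (FL, 2); (FL, 4); (FL, NULL); (RF, NULL); (RF, NULL); (NULL, 2); (NULL, 4); (NULL, 4); (NULL, 5)

FULL OUTER JOIN keeps every row from both sides; unmatched rows get NULL for the other side's columns.
Matching on u.uid = l.uid AND u.seg = l.seg.
- u[0] uid=5, seg=RF → no match; kept with NULLs on the l side.
- u[1] uid=2, seg=EZ → no match; kept with NULLs on the l side.
- u[2] uid=4, seg=FL → 1 match(es) in l → 1 row(s).
- u[3] uid=4, seg=RF → no match; kept with NULLs on the l side.
- u[4] uid=2, seg=FL → 2 match(es) in l → 2 row(s).
- u[5] uid=4, seg=EZ → no match; kept with NULLs on the l side.
- plus 3 unmatched l row(s), each kept with NULL u columns.
After projecting and ordering:
l.seg | u.uid
FL | 2
FL | 2
FL | 4
FL | NULL
RF | NULL
RF | NULL
NULL | 2
NULL | 4
NULL | 4
NULL | 5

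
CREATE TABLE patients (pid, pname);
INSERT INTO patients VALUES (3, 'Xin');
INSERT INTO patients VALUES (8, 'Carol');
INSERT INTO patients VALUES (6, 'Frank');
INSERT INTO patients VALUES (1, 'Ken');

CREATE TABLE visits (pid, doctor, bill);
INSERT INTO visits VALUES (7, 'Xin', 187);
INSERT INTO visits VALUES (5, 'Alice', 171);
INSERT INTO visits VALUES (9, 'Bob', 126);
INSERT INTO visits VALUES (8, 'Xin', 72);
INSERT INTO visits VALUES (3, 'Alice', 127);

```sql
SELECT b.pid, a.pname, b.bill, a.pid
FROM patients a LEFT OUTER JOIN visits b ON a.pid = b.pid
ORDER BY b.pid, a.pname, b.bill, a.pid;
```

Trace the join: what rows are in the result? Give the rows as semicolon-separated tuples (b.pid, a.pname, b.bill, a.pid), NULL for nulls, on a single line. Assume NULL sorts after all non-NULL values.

(3, Xin, 127, 3); (8, Carol, 72, 8); (NULL, Frank, NULL, 6); (NULL, Ken, NULL, 1)

LEFT JOIN keeps every row from `patients`; unmatched rows get NULL for `visits`'s columns.
Matching on a.pid = b.pid.
- a (pid=3) pairs with 1 row(s) of b.
- a (pid=8) pairs with 1 row(s) of b.
- a (pid=6) has no partner → padded with NULL.
- a (pid=1) has no partner → padded with NULL.
After projecting and ordering:
b.pid | a.pname | b.bill | a.pid
3 | Xin | 127 | 3
8 | Carol | 72 | 8
NULL | Frank | NULL | 6
NULL | Ken | NULL | 1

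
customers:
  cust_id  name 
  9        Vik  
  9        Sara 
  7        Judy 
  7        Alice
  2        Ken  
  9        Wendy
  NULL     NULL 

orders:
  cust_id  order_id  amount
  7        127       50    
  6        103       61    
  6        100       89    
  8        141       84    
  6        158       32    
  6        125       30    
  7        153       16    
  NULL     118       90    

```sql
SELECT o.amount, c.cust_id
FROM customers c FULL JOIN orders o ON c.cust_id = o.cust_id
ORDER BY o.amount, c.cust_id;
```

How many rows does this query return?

15

FULL OUTER JOIN keeps every row from both sides; unmatched rows get NULL for the other side's columns.
Matching on c.cust_id = o.cust_id. A NULL in a compared column never satisfies the condition.
Matched pairs: 4; unmatched c rows kept: 5; unmatched o rows kept: 6.
Total: 4 matched + 11 padded = 15 rows.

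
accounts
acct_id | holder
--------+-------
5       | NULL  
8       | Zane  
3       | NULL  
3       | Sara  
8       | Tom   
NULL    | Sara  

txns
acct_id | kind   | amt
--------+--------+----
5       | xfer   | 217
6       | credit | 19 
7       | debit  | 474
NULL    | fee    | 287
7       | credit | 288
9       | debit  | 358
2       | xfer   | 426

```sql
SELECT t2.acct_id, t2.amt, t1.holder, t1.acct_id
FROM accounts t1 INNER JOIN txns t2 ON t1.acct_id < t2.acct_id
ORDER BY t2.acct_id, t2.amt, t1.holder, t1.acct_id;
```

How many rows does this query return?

INNER JOIN keeps only pairs where the ON condition holds.
Matching on t1.acct_id < t2.acct_id. A NULL in a compared column never satisfies the condition.
- acct_id=5: 4 matching t2 row(s), so 4 row(s) emitted.
- acct_id=8: 1 matching t2 row(s), so 1 row(s) emitted.
- acct_id=3: 5 matching t2 row(s), so 5 row(s) emitted.
- acct_id=3: 5 matching t2 row(s), so 5 row(s) emitted.
- acct_id=8: 1 matching t2 row(s), so 1 row(s) emitted.
- acct_id=NULL: no matching t2 row, dropped.
Total: 16 rows.

16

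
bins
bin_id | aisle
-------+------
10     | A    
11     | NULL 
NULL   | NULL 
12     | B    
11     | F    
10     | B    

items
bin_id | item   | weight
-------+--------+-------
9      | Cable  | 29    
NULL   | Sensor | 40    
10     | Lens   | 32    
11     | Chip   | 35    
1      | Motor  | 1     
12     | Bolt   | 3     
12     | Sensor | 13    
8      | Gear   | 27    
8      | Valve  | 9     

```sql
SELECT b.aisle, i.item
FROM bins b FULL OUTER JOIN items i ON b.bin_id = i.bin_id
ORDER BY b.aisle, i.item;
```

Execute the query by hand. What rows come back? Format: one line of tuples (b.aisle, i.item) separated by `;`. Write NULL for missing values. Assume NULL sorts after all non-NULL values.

FULL OUTER JOIN keeps every row from both sides; unmatched rows get NULL for the other side's columns.
Matching on b.bin_id = i.bin_id. A NULL in a compared column never satisfies the condition.
- b (bin_id=10) pairs with 1 row(s) of i.
- b (bin_id=11) pairs with 1 row(s) of i.
- b (bin_id=NULL) has no partner → padded with NULL.
- b (bin_id=12) pairs with 2 row(s) of i.
- b (bin_id=11) pairs with 1 row(s) of i.
- b (bin_id=10) pairs with 1 row(s) of i.
- 5 row(s) from i found no b partner → padded with NULL.

(A, Lens); (B, Bolt); (B, Lens); (B, Sensor); (F, Chip); (NULL, Cable); (NULL, Chip); (NULL, Gear); (NULL, Motor); (NULL, Sensor); (NULL, Valve); (NULL, NULL)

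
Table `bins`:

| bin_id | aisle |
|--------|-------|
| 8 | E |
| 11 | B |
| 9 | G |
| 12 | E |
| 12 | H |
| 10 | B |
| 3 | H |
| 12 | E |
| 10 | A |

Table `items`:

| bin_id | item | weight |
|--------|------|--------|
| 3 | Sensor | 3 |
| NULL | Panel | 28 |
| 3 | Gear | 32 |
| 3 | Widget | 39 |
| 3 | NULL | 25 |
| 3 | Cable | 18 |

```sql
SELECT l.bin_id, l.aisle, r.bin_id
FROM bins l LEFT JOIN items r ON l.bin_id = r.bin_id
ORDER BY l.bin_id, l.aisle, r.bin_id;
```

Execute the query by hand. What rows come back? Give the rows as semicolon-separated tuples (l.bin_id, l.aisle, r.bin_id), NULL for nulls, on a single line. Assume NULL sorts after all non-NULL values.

LEFT JOIN keeps every row from `bins`; unmatched rows get NULL for `items`'s columns.
Matching on l.bin_id = r.bin_id. A NULL in a compared column never satisfies the condition.
Matched pairs: 5; unmatched l rows kept: 8.

(3, H, 3); (3, H, 3); (3, H, 3); (3, H, 3); (3, H, 3); (8, E, NULL); (9, G, NULL); (10, A, NULL); (10, B, NULL); (11, B, NULL); (12, E, NULL); (12, E, NULL); (12, H, NULL)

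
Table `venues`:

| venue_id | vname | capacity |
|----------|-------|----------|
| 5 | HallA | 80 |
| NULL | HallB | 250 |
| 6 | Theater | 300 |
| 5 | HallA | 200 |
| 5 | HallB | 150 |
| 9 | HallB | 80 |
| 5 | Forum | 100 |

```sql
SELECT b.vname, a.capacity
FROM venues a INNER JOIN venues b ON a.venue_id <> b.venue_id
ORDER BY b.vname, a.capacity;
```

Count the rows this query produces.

18

INNER JOIN keeps only pairs where the ON condition holds.
Matching on a.venue_id <> b.venue_id. A NULL in a compared column never satisfies the condition.
- a[0] venue_id=5 → 2 match(es) in b → 2 row(s).
- a[1] venue_id=NULL → no match; dropped.
- a[2] venue_id=6 → 5 match(es) in b → 5 row(s).
- a[3] venue_id=5 → 2 match(es) in b → 2 row(s).
- a[4] venue_id=5 → 2 match(es) in b → 2 row(s).
- a[5] venue_id=9 → 5 match(es) in b → 5 row(s).
- a[6] venue_id=5 → 2 match(es) in b → 2 row(s).
Total: 18 rows.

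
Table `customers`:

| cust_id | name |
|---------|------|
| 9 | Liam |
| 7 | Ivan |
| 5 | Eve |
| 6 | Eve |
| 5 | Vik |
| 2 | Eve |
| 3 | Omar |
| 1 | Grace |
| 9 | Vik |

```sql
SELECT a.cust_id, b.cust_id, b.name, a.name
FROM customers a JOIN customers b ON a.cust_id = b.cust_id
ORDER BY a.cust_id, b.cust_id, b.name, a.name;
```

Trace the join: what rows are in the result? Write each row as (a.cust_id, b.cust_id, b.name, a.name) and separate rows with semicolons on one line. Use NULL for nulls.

INNER JOIN keeps only pairs where the ON condition holds.
Matching on a.cust_id = b.cust_id.
- a[0] cust_id=9 → 2 match(es) in b → 2 row(s).
- a[1] cust_id=7 → 1 match(es) in b → 1 row(s).
- a[2] cust_id=5 → 2 match(es) in b → 2 row(s).
- a[3] cust_id=6 → 1 match(es) in b → 1 row(s).
- a[4] cust_id=5 → 2 match(es) in b → 2 row(s).
- a[5] cust_id=2 → 1 match(es) in b → 1 row(s).
- a[6] cust_id=3 → 1 match(es) in b → 1 row(s).
- a[7] cust_id=1 → 1 match(es) in b → 1 row(s).
- a[8] cust_id=9 → 2 match(es) in b → 2 row(s).

(1, 1, Grace, Grace); (2, 2, Eve, Eve); (3, 3, Omar, Omar); (5, 5, Eve, Eve); (5, 5, Eve, Vik); (5, 5, Vik, Eve); (5, 5, Vik, Vik); (6, 6, Eve, Eve); (7, 7, Ivan, Ivan); (9, 9, Liam, Liam); (9, 9, Liam, Vik); (9, 9, Vik, Liam); (9, 9, Vik, Vik)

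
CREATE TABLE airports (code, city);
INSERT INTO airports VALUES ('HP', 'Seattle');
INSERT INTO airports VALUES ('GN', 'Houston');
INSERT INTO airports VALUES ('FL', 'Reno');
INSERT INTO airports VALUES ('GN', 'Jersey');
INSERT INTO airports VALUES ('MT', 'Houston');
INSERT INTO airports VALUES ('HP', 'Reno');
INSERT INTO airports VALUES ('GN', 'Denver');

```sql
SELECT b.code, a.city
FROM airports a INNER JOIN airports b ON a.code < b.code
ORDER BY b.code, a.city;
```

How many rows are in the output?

17

INNER JOIN keeps only pairs where the ON condition holds.
Matching on a.code < b.code.
- code=HP: 1 matching b row(s), so 1 row(s) emitted.
- code=GN: 3 matching b row(s), so 3 row(s) emitted.
- code=FL: 6 matching b row(s), so 6 row(s) emitted.
- code=GN: 3 matching b row(s), so 3 row(s) emitted.
- code=MT: no matching b row, dropped.
- code=HP: 1 matching b row(s), so 1 row(s) emitted.
- code=GN: 3 matching b row(s), so 3 row(s) emitted.
Total: 17 rows.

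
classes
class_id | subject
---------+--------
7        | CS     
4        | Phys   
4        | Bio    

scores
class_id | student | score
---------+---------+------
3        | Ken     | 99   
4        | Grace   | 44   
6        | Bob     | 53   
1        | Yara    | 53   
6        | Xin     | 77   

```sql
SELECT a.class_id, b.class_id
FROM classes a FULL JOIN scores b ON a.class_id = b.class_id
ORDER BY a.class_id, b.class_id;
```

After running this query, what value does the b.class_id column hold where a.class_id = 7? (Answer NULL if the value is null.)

NULL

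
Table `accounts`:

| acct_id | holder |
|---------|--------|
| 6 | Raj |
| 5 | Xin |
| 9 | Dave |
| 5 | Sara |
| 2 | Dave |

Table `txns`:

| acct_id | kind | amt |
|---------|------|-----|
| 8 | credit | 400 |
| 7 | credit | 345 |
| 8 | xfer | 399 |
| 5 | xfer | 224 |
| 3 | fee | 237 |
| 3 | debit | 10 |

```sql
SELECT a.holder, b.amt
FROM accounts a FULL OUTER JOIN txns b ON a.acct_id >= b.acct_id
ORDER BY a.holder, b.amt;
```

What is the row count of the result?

16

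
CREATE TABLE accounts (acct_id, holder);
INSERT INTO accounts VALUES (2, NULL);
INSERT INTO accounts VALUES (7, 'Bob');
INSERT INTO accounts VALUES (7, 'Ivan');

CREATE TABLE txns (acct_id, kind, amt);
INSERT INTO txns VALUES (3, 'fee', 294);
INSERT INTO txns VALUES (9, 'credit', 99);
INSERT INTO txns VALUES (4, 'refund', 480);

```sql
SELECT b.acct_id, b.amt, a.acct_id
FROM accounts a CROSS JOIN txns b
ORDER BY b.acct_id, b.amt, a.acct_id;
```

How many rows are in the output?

9

CROSS JOIN pairs every row of `accounts` with every row of `txns`: 3 × 3 = 9 rows.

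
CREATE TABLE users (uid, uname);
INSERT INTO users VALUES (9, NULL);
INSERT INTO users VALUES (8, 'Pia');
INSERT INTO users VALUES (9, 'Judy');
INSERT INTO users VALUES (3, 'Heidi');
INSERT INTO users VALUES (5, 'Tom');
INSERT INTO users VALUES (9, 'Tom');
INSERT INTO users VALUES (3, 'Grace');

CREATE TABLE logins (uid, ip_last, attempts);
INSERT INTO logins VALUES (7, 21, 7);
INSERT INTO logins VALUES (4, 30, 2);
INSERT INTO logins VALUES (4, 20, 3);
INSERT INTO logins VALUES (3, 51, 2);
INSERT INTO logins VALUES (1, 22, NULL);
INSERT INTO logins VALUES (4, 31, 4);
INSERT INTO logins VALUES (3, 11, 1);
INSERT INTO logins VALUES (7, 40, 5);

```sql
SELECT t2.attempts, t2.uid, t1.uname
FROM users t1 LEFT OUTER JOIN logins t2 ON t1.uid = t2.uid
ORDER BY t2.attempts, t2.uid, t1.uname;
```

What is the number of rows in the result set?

9

LEFT JOIN keeps every row from `users`; unmatched rows get NULL for `logins`'s columns.
Matching on t1.uid = t2.uid.
- t1 (uid=9) has no partner → padded with NULL.
- t1 (uid=8) has no partner → padded with NULL.
- t1 (uid=9) has no partner → padded with NULL.
- t1 (uid=3) pairs with 2 row(s) of t2.
- t1 (uid=5) has no partner → padded with NULL.
- t1 (uid=9) has no partner → padded with NULL.
- t1 (uid=3) pairs with 2 row(s) of t2.
Total: 4 matched + 5 padded = 9 rows.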